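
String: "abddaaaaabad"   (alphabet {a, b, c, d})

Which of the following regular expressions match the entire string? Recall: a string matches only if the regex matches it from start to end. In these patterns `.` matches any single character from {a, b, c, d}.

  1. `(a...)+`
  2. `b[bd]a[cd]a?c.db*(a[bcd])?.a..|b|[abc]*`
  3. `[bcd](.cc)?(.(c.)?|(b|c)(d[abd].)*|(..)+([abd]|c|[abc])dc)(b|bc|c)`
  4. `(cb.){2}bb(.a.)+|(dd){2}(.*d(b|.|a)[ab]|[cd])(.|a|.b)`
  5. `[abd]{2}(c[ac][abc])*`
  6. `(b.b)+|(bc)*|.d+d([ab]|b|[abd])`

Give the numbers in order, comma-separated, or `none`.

1

1 → match
2 → no match
3 → no match
4 → no match
5 → no match
6 → no match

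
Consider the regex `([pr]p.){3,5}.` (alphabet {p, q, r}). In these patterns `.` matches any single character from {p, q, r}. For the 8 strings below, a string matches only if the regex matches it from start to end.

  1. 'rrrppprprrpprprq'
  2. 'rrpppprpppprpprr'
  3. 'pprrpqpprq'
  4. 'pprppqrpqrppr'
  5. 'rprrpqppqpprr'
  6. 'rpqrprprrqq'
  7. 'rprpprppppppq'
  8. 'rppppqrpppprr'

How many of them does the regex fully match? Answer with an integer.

5

1 → no match
2 → no match
3 → match
4 → match
5 → match
6 → no match
7 → match
8 → match
Total matched: 5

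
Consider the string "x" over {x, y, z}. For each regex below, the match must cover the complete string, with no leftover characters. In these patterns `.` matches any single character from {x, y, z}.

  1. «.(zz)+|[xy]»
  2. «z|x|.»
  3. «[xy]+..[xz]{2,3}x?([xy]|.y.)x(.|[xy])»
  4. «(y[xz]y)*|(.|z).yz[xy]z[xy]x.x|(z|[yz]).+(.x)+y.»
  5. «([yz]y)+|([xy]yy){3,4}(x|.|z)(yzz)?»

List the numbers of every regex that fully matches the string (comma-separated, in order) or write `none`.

1, 2

1 → match
2 → match
3 → no match
4 → no match
5 → no match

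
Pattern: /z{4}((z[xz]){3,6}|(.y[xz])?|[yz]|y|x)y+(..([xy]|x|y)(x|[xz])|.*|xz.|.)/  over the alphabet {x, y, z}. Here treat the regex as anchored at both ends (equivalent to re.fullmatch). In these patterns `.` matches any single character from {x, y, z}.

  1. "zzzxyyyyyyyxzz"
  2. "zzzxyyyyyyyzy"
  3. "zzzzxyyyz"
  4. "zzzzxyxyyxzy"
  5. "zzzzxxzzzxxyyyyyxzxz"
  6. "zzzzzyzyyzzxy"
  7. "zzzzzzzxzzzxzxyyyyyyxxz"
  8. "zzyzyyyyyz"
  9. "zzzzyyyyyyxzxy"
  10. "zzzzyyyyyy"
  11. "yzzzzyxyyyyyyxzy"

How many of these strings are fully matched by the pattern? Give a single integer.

6

1 → no match
2 → no match
3 → match
4 → match
5 → no match
6 → match
7 → match
8 → no match
9 → match
10 → match
11 → no match — must start with "z"
Total matched: 6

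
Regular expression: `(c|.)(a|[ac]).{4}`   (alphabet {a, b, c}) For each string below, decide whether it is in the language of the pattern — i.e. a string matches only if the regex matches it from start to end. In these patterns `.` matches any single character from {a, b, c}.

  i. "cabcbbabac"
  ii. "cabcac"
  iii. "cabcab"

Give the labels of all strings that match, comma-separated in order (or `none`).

i → no match
ii → match
iii → match

ii, iii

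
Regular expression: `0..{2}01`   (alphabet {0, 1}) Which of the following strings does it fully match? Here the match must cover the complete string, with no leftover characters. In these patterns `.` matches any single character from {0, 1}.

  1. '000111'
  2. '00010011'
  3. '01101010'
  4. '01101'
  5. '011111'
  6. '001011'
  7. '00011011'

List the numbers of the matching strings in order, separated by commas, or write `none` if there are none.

none

1 → no match — must end with '01'
2 → no match — must end with '01'
3 → no match — must end with '01'
4 → no match
5 → no match — must end with '01'
6 → no match — must end with '01'
7 → no match — must end with '01'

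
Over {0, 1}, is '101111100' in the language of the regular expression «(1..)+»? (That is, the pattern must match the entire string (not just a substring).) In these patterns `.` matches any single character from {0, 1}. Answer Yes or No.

Yes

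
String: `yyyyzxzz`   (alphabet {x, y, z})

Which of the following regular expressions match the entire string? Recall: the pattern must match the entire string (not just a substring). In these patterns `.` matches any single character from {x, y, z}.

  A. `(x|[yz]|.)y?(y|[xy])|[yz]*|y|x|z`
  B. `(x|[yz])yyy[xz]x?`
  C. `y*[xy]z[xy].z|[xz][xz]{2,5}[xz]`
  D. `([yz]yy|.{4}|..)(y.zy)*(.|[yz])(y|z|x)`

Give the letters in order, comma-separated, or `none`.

C

A → no match
B → no match
C → match
D → no match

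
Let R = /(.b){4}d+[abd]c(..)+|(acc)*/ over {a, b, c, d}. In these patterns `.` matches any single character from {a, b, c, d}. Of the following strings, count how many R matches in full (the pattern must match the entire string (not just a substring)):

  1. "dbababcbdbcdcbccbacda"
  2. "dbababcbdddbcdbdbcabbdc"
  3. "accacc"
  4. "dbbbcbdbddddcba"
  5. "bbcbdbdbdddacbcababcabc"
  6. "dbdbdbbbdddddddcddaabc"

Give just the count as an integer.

1 → match
2 → match
3 → match
4 → match
5 → match
6 → match
Total matched: 6

6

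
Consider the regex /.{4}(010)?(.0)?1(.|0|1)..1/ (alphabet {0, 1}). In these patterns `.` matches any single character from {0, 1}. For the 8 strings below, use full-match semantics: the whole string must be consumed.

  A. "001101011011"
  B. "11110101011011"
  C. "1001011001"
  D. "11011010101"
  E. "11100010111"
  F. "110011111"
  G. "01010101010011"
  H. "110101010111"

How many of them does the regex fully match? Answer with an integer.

7

A → match
B → match
C → no match
D → match
E → match
F → match
G → match
H → match
Total matched: 7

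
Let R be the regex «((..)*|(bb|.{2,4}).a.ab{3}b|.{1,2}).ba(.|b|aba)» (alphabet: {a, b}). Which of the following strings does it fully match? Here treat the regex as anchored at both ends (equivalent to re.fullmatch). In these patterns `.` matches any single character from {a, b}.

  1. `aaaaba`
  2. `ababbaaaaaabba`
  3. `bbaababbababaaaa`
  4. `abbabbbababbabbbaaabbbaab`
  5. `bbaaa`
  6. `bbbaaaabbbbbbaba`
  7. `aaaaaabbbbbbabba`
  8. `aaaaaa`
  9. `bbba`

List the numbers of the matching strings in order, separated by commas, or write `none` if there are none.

none

1. `aaaaba` → no match
2 → no match
3 → no match
4 → no match
5. `bbaaa` → no match
6 → no match
7 → no match
8. `aaaaaa` → no match
9. `bbba` → no match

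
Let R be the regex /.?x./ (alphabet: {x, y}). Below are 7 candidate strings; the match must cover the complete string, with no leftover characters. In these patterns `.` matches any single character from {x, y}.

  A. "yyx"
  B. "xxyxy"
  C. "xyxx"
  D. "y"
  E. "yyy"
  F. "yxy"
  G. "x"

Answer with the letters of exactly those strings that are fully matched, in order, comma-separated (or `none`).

A → no match
B → no match
C → no match
D → no match
E → no match
F → match
G → no match

F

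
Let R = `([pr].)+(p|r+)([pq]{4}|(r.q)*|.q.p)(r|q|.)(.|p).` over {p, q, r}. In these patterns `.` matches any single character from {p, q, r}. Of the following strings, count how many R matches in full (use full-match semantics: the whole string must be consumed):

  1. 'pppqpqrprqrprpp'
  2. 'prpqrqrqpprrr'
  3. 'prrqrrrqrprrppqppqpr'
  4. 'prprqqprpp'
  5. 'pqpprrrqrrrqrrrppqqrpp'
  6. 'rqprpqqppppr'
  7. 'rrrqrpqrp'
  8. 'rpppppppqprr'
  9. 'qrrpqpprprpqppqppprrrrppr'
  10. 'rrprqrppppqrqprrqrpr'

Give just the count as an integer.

5

1 → no match
2 → no match
3 → match
4 → match
5 → match
6 → match
7 → no match
8 → match
9 → no match
10 → no match
Total matched: 5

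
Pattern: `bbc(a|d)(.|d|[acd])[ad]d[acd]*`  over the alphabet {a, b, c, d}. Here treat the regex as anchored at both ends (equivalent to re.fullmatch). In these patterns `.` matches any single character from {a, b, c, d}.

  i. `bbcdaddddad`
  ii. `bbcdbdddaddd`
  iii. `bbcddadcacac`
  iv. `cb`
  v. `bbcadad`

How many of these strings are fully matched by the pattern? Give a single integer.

i → match
ii → match
iii → match
iv → no match — must start with `bbc`
v → match
Total matched: 4

4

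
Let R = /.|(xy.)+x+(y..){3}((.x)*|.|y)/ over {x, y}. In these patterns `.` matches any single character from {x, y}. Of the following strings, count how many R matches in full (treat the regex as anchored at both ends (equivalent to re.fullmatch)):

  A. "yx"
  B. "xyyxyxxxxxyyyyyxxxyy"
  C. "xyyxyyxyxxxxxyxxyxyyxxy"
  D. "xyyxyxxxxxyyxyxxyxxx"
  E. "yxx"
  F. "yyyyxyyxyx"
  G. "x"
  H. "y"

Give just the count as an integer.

4

A. "yx" → no match
B → no match
C → match
D → match
E. "yxx" → no match
F. "yyyyxyyxyx" → no match
G. "x" → match
H. "y" → match
Total matched: 4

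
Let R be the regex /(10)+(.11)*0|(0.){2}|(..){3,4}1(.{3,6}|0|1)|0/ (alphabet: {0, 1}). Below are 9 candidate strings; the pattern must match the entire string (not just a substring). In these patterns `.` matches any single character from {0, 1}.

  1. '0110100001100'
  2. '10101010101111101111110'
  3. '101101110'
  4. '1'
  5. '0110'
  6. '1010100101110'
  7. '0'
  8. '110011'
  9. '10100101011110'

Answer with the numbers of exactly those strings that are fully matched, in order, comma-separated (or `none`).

7

1 → no match
2 → no match
3. '101101110' → no match
4. '1' → no match
5. '0110' → no match
6 → no match
7. '0' → match
8. '110011' → no match
9 → no match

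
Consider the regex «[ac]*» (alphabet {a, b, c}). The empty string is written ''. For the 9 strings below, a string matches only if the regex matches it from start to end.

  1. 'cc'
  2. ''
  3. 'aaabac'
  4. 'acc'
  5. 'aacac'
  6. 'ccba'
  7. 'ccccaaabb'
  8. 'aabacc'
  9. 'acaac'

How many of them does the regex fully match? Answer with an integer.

5

1 → match
2 → match
3 → no match
4 → match
5 → match
6 → no match
7 → no match
8 → no match
9 → match
Total matched: 5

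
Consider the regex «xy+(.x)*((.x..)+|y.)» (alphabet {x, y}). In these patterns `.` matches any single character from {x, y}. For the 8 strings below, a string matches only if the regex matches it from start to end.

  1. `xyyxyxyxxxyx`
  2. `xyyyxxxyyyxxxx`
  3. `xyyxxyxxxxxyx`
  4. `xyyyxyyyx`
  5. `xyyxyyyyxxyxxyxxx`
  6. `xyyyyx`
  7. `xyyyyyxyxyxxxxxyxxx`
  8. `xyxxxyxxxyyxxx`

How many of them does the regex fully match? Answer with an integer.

5

1. `xyyxyxyxxxyx` → match
2 → no match
3 → match
4. `xyyyxyyyx` → no match
5 → no match
6. `xyyyyx` → match
7 → match
8 → match
Total matched: 5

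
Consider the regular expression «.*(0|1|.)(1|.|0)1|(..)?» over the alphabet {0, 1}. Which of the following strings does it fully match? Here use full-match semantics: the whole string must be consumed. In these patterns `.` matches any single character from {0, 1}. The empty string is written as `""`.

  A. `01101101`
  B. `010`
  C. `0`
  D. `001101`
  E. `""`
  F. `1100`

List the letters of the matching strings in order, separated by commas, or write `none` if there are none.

A → match
B → no match
C → no match
D → match
E → match
F → no match

A, D, E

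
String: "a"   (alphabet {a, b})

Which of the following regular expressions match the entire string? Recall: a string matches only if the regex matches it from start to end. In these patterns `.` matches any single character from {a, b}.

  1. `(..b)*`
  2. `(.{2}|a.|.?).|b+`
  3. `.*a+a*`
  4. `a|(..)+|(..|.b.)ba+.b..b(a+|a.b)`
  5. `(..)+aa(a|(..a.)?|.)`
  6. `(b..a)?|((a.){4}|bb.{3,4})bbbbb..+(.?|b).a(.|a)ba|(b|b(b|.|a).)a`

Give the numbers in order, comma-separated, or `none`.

2, 3, 4

1 → no match
2 → match
3 → match
4 → match
5 → no match
6 → no match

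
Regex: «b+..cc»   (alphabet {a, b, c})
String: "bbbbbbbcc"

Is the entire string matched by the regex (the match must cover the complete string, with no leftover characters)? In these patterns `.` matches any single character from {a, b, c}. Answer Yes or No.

Yes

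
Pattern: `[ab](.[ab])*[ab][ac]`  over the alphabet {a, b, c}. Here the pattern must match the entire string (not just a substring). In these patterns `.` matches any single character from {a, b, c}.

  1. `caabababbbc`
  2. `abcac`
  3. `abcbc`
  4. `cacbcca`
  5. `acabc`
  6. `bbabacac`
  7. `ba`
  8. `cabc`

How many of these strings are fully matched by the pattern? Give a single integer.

1

1. `caabababbbc` → no match
2. `abcac` → no match
3. `abcbc` → no match
4. `cacbcca` → no match
5. `acabc` → match
6. `bbabacac` → no match
7. `ba` → no match
8. `cabc` → no match
Total matched: 1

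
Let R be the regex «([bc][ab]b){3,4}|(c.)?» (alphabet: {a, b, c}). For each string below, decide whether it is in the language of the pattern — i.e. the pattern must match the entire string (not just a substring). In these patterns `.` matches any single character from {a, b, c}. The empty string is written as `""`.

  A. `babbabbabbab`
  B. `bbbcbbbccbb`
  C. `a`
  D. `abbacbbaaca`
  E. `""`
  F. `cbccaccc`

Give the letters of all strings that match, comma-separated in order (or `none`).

A, E

A → match
B → no match
C → no match
D → no match
E → match
F → no match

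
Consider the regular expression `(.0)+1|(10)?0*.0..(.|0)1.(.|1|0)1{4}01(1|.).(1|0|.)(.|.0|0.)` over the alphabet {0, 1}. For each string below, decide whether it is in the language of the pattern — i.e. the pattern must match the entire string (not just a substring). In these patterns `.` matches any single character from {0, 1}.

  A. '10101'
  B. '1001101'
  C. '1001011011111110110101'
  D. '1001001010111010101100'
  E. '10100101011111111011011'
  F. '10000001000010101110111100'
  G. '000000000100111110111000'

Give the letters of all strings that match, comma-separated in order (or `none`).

A → match
B → no match
C → match
D → no match
E → no match
F → no match
G → no match

A, C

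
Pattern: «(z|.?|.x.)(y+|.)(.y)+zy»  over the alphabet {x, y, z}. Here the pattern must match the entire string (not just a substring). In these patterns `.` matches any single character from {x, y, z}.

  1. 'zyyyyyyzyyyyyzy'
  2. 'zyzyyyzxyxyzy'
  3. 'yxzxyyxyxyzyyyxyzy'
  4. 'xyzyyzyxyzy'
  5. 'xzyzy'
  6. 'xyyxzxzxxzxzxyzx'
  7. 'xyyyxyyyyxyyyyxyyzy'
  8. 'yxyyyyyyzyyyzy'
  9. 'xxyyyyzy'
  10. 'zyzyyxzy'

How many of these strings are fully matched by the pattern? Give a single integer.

1 → match
2 → no match
3 → match
4. 'xyzyyzyxyzy' → no match
5. 'xzyzy' → match
6 → no match — must end with 'yzy'
7 → no match
8 → match
9. 'xxyyyyzy' → match
10. 'zyzyyxzy' → no match — must end with 'yzy'
Total matched: 5

5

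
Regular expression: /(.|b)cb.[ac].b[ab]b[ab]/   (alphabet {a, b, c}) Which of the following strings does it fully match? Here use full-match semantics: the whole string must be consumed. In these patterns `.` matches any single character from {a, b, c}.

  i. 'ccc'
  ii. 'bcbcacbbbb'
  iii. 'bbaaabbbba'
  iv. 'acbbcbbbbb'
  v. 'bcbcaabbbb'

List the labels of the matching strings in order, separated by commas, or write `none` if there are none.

i. 'ccc' → no match
ii. 'bcbcacbbbb' → match
iii. 'bbaaabbbba' → no match
iv. 'acbbcbbbbb' → match
v. 'bcbcaabbbb' → match

ii, iv, v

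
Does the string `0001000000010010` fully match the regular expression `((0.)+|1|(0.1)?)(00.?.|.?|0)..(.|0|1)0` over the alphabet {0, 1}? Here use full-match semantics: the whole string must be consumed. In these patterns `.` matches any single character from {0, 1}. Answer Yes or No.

Yes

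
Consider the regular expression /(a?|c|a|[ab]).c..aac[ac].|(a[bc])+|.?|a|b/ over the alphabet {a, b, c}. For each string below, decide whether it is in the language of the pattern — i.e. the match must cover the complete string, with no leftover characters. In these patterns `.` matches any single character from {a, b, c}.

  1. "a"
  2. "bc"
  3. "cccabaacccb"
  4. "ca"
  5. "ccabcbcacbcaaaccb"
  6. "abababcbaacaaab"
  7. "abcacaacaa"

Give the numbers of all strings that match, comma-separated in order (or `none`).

1, 7

1 → match
2 → no match
3 → no match
4 → no match
5 → no match
6 → no match
7 → match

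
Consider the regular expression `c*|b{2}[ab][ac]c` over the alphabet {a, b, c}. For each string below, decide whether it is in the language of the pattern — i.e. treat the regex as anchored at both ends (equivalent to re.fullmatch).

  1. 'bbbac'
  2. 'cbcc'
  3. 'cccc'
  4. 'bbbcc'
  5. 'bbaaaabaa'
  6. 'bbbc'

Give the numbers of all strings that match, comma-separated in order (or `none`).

1 → match
2 → no match
3 → match
4 → match
5 → no match
6 → no match

1, 3, 4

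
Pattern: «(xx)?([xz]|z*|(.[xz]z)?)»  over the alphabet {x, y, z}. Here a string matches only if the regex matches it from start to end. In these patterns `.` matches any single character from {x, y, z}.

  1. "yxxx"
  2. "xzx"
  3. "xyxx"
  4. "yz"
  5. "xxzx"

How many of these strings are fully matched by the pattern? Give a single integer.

1 → no match
2 → no match
3 → no match
4 → no match
5 → no match
Total matched: 0

0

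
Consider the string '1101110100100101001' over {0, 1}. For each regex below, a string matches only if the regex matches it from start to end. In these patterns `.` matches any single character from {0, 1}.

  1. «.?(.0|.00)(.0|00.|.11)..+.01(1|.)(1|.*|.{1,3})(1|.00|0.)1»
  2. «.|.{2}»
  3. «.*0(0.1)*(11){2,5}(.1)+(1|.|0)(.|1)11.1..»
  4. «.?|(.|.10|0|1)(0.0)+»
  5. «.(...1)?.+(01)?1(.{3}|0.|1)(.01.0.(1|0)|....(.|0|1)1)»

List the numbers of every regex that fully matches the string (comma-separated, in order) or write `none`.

1, 5

1 → match
2 → no match
3 → no match
4 → no match
5 → match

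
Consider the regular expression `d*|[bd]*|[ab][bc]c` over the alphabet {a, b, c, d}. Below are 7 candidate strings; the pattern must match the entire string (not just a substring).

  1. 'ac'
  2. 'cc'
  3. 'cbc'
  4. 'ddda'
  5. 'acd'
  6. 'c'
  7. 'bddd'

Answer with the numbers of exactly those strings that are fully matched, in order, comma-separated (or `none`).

1 → no match
2 → no match
3 → no match
4 → no match
5 → no match
6 → no match
7 → match

7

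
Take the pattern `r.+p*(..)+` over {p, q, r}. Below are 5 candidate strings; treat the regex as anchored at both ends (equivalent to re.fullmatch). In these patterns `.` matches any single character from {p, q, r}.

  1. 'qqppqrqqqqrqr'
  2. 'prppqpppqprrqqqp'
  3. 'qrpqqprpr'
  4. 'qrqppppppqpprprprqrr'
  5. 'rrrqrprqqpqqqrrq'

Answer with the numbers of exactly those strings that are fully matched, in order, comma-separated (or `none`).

1 → no match — must start with 'r'
2 → no match — must start with 'r'
3 → no match — must start with 'r'
4 → no match — must start with 'r'
5 → match

5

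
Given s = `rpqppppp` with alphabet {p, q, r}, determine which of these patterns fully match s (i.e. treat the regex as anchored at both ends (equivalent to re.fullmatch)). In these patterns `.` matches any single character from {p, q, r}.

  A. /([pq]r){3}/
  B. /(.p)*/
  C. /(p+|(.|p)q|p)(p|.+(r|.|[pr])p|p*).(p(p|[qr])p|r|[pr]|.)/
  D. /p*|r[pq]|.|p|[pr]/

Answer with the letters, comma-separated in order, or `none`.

A → no match — must end with `r`
B → match
C → no match
D → no match

B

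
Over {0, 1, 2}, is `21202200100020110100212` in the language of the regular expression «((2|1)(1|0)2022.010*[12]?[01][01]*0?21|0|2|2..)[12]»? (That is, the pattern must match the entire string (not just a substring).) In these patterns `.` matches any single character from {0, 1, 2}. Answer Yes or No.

Yes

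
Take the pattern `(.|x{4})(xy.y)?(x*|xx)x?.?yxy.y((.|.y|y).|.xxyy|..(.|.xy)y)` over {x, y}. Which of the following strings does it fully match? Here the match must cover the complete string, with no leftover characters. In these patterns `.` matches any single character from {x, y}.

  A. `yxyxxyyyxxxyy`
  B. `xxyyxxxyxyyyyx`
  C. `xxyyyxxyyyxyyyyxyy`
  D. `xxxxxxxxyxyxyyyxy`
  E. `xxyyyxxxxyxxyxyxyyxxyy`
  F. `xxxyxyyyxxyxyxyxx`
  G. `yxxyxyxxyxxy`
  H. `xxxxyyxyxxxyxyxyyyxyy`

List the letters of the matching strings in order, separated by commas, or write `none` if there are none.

A → no match
B → no match
C → no match
D → match
E → no match
F → no match
G → no match
H → no match

D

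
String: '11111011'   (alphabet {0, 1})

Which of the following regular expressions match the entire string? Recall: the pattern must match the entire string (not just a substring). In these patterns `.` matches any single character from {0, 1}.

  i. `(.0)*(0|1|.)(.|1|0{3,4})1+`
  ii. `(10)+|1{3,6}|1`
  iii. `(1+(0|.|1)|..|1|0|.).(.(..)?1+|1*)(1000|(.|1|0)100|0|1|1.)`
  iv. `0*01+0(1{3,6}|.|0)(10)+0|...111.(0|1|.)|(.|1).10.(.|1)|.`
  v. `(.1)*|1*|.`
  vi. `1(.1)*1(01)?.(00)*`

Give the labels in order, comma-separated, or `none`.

i → no match
ii → no match
iii → match
iv → no match
v → no match
vi → no match

iii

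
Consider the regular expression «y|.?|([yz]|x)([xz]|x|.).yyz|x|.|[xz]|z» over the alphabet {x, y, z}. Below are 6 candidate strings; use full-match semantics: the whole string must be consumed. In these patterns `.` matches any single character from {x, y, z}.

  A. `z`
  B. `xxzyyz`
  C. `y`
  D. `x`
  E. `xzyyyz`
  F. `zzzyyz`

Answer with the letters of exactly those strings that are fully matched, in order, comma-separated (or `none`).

A, B, C, D, E, F

A → match
B → match
C → match
D → match
E → match
F → match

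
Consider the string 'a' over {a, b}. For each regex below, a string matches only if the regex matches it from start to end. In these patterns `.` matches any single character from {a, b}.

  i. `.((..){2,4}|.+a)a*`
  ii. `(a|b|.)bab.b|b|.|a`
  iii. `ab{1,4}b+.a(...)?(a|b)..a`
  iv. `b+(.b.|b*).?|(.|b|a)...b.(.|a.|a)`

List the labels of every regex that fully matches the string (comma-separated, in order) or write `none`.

i → no match
ii → match
iii → no match — must start with 'ab'
iv → no match

ii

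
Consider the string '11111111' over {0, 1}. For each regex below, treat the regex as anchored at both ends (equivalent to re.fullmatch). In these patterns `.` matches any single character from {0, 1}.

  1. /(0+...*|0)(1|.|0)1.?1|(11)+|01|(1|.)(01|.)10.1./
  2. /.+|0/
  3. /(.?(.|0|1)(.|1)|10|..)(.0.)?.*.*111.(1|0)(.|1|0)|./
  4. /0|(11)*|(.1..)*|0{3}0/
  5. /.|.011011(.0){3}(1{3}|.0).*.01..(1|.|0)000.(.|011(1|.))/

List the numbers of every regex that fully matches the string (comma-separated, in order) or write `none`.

1 → match
2 → match
3 → match
4 → match
5 → no match

1, 2, 3, 4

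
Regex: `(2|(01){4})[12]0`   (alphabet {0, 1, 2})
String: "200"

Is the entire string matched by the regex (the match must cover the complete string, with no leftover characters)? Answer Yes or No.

No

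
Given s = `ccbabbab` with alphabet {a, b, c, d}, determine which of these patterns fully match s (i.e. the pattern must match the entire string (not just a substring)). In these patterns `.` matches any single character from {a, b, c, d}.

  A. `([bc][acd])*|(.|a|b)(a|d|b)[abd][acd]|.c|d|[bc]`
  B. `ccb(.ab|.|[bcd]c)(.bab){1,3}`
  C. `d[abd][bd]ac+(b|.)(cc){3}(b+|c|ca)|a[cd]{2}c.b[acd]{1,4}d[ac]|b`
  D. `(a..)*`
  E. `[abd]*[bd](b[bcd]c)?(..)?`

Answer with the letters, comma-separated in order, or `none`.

A → no match
B → match
C → no match
D → no match
E → no match

B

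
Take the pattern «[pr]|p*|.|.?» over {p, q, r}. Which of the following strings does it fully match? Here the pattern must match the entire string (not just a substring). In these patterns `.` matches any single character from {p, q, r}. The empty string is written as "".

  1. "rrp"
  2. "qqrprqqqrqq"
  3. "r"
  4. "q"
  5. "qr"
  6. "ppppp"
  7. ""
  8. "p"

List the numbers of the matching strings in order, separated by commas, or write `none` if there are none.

3, 4, 6, 7, 8

1 → no match
2 → no match
3 → match
4 → match
5 → no match
6 → match
7 → match
8 → match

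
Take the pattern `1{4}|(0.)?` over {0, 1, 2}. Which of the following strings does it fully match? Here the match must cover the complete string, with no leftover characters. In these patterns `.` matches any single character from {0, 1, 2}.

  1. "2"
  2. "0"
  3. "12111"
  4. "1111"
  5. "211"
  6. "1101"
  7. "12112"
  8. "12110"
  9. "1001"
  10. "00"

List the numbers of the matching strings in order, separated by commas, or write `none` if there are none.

1 → no match
2 → no match
3 → no match
4 → match
5 → no match
6 → no match
7 → no match
8 → no match
9 → no match
10 → match

4, 10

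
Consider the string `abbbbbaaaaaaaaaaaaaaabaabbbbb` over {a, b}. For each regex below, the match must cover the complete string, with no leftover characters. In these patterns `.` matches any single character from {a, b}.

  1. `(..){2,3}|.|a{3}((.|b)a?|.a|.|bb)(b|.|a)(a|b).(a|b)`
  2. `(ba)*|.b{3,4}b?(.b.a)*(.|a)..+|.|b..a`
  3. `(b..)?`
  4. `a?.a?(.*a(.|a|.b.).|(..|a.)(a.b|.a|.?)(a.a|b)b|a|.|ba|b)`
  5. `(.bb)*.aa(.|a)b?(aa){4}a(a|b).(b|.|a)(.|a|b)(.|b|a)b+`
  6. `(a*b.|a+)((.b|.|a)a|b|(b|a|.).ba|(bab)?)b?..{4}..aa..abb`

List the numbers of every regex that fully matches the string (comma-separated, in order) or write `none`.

2, 5

1 → no match
2 → match
3 → no match
4 → no match
5 → match
6 → no match — must end with `abb`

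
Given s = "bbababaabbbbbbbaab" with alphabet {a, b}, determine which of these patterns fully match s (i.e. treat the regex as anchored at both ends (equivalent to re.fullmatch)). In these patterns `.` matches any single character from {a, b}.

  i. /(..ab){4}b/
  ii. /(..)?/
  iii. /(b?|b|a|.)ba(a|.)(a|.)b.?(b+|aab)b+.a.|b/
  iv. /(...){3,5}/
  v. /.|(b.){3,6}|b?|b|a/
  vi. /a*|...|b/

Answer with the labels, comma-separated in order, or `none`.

i → no match — must end with "abb"
ii → no match
iii → match
iv → no match
v → no match
vi → no match

iii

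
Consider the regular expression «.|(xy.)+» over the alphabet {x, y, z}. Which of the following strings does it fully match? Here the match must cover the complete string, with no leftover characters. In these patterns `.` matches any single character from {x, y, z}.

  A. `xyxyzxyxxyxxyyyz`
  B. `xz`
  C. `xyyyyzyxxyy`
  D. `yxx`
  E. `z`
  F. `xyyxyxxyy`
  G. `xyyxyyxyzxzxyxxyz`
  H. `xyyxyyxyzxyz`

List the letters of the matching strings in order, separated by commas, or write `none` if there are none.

E, F, H

A → no match
B → no match
C → no match
D → no match
E → match
F → match
G → no match
H → match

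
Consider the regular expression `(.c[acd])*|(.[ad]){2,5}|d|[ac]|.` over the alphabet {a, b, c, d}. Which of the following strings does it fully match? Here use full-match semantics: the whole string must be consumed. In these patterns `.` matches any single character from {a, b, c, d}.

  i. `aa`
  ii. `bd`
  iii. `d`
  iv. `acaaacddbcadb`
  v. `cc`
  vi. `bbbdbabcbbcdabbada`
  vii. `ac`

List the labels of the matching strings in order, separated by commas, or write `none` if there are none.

i → no match
ii → no match
iii → match
iv → no match
v → no match
vi → no match
vii → no match

iii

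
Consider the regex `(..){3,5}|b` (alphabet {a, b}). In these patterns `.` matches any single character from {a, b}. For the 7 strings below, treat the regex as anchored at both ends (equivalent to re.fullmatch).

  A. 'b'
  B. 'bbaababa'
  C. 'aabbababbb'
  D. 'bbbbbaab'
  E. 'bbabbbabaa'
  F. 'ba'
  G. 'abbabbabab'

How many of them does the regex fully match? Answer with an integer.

6

A. 'b' → match
B. 'bbaababa' → match
C. 'aabbababbb' → match
D. 'bbbbbaab' → match
E. 'bbabbbabaa' → match
F. 'ba' → no match
G. 'abbabbabab' → match
Total matched: 6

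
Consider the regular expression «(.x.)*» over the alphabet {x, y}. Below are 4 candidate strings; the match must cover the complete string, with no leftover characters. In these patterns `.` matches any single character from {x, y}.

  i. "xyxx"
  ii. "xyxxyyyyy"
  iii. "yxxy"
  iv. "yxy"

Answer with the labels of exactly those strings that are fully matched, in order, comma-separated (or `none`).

iv

i → no match
ii → no match
iii → no match
iv → match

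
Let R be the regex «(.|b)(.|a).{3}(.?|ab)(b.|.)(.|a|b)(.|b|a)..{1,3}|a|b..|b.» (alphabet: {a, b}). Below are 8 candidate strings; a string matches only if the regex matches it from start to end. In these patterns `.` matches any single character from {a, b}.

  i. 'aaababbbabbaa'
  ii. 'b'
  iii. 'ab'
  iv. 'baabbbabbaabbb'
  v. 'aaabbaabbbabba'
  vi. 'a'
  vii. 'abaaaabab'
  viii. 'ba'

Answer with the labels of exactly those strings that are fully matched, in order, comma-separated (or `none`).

i → match
ii. 'b' → no match
iii. 'ab' → no match
iv → no match
v → no match
vi. 'a' → match
vii. 'abaaaabab' → no match
viii. 'ba' → match

i, vi, viii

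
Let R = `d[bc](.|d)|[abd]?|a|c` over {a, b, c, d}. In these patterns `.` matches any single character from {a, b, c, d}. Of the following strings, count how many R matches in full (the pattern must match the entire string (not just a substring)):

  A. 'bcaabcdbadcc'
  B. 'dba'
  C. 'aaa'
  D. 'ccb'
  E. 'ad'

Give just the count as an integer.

A → no match
B → match
C → no match
D → no match
E → no match
Total matched: 1

1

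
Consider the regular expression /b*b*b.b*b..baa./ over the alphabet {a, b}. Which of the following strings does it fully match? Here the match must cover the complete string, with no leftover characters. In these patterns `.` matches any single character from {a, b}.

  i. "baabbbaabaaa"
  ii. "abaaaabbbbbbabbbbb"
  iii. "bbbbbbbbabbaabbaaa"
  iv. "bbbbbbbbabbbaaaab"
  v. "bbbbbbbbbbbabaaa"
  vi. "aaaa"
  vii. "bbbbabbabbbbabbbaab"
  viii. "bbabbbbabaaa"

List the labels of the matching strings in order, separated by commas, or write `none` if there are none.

v, viii

i. "baabbbaabaaa" → no match
ii → no match
iii → no match
iv → no match
v → match
vi. "aaaa" → no match
vii → no match
viii. "bbabbbbabaaa" → match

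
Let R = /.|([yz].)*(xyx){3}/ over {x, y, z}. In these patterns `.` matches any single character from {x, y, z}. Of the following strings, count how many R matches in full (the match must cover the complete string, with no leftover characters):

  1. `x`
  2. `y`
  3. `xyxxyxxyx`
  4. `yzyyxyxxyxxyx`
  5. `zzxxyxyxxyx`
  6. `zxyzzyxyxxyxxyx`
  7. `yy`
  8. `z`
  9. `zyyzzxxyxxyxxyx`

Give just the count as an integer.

7

1 → match
2 → match
3 → match
4 → match
5 → no match
6 → match
7 → no match
8 → match
9 → match
Total matched: 7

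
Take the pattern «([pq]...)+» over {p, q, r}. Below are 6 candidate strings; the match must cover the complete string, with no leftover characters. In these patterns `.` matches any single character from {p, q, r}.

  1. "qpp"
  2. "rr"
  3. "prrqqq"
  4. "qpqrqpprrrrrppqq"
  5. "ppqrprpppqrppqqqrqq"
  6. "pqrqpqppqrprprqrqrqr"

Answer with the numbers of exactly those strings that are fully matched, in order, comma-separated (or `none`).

6

1 → no match
2 → no match
3 → no match
4 → no match
5 → no match
6 → match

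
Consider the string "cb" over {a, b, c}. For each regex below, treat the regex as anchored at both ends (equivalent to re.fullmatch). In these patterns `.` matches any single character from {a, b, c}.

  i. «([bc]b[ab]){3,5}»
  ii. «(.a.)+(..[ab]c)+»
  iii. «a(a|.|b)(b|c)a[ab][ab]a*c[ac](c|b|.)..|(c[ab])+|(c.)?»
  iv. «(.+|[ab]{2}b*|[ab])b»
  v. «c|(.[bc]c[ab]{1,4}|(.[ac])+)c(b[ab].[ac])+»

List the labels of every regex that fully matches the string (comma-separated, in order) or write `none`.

i → no match
ii → no match — must end with "c"
iii → match
iv → match
v → no match

iii, iv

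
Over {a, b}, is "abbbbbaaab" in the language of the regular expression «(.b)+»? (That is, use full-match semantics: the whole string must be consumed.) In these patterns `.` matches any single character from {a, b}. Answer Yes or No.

No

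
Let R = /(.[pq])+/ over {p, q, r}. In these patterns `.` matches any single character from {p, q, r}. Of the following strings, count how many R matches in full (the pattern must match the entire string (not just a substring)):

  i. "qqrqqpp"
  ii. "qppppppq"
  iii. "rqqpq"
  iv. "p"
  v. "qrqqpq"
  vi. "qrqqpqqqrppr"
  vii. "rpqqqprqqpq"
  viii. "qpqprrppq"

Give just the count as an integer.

1

i → no match
ii → match
iii → no match
iv → no match
v → no match
vi → no match
vii → no match
viii → no match
Total matched: 1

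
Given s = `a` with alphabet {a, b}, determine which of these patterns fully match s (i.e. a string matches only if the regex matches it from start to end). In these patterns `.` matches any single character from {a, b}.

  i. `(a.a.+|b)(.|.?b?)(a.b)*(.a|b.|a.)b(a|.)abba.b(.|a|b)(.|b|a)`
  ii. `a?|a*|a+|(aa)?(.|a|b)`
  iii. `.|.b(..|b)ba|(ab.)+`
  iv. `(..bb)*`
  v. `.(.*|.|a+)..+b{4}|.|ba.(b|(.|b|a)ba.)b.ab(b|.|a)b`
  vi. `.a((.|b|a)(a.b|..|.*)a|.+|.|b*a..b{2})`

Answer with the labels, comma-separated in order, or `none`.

ii, iii, v

i → no match
ii → match
iii → match
iv → no match
v → match
vi → no match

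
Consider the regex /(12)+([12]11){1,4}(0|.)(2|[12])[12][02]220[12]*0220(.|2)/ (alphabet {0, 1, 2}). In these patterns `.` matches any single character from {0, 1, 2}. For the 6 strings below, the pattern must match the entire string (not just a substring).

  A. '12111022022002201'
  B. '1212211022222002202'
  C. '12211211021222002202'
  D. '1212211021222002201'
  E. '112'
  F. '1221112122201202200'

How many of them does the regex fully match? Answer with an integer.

5

A → match
B → match
C → match
D → match
E → no match — must start with '12'
F → match
Total matched: 5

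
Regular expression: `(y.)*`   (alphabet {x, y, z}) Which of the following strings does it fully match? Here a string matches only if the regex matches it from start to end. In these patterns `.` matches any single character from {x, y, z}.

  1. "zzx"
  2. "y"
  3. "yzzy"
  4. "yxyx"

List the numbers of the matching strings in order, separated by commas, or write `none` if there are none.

4

1 → no match
2 → no match
3 → no match
4 → match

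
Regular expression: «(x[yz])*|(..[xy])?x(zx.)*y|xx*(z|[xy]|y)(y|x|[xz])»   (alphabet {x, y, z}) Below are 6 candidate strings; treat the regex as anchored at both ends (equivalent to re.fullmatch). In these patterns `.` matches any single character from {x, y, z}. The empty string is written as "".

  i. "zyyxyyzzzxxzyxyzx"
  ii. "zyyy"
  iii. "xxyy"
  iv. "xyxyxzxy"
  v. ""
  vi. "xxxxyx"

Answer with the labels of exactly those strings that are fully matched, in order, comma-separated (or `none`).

i → no match
ii → no match
iii → match
iv → match
v → match
vi → match

iii, iv, v, vi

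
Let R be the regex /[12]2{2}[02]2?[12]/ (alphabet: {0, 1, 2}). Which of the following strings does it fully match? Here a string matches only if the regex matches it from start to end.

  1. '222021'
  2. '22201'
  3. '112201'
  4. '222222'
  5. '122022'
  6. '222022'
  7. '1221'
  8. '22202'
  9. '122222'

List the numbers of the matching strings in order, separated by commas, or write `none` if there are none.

1 → match
2 → match
3 → no match
4 → match
5 → match
6 → match
7 → no match
8 → match
9 → match

1, 2, 4, 5, 6, 8, 9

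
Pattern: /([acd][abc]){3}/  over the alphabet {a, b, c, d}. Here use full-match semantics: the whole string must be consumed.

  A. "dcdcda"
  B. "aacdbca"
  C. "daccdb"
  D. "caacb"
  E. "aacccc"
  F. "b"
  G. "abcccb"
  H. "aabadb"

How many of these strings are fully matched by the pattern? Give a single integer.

A. "dcdcda" → match
B. "aacdbca" → no match
C. "daccdb" → match
D. "caacb" → no match
E. "aacccc" → match
F. "b" → no match
G. "abcccb" → match
H. "aabadb" → no match
Total matched: 4

4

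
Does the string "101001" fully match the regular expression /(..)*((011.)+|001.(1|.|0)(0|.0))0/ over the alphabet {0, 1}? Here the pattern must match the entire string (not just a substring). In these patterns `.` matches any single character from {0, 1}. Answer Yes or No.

No

Every match must end with "0", but "101001" does not.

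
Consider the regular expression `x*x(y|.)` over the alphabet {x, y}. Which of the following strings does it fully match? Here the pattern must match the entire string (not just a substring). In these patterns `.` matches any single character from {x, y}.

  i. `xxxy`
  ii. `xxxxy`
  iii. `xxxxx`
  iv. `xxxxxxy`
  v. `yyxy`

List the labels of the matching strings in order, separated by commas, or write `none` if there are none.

i → match
ii → match
iii → match
iv → match
v → no match

i, ii, iii, iv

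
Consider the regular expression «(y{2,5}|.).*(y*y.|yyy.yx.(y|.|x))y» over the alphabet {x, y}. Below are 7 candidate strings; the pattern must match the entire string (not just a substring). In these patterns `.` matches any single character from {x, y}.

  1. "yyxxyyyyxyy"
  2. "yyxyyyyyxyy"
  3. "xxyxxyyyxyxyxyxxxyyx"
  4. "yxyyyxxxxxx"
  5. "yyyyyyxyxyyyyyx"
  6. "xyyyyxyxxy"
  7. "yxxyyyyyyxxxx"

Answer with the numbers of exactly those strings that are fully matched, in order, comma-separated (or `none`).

1 → no match
2 → no match
3 → no match — must end with "y"
4 → no match — must end with "y"
5 → no match — must end with "y"
6 → no match
7 → no match — must end with "y"

none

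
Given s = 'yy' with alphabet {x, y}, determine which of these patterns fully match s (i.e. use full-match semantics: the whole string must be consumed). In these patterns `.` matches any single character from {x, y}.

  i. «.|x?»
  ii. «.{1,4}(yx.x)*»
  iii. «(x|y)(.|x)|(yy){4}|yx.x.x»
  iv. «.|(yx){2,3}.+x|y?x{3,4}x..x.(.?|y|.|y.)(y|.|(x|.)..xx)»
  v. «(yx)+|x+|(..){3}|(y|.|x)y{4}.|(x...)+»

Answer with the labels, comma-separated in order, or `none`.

i → no match
ii → match
iii → match
iv → no match
v → no match

ii, iii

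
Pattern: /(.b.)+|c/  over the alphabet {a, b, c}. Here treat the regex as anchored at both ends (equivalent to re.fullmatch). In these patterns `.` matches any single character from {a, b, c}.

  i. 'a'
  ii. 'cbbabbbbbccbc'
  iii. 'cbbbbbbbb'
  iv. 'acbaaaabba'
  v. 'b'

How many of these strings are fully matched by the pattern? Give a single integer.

i → no match
ii → no match
iii → match
iv → no match
v → no match
Total matched: 1

1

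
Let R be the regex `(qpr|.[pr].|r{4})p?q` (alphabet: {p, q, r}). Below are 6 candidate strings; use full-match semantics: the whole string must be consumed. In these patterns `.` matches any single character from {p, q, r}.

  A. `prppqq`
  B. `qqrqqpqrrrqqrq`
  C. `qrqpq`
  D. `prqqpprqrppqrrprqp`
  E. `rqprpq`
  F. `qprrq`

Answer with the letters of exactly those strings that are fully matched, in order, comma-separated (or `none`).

C

A → no match
B → no match
C → match
D → no match — must end with `q`
E → no match
F → no match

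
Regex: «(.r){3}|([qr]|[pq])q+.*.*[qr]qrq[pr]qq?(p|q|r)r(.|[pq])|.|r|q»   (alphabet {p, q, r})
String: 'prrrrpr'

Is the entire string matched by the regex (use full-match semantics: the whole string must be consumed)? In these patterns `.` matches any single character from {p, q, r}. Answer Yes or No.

No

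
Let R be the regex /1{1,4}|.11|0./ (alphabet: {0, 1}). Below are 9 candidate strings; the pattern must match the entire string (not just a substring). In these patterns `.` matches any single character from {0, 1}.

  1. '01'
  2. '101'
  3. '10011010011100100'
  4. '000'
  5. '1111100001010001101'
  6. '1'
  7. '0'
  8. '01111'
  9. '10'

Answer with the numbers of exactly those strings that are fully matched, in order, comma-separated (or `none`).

1 → match
2 → no match
3 → no match
4 → no match
5 → no match
6 → match
7 → no match
8 → no match
9 → no match

1, 6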